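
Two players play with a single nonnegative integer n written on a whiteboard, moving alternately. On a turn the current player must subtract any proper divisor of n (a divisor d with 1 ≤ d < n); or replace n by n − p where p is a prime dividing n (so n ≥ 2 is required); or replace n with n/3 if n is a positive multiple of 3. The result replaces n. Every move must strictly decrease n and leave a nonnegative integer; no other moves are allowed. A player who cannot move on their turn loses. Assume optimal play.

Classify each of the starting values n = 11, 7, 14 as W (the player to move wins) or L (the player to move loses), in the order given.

Positions with no move are L. A position that does have a move is losing for the player to move precisely when every available move leads to a winning position for the opponent. Fill in the labels:
n=0: no move → L
n=1: no move → L
n=2: reaches L-position 0 → W
n=3: reaches L-position 0 → W
n=4: only reaches 2(W), 3(W), all W → L
n=5: reaches L-position 0 → W
n=6: reaches L-position 4 → W
n=7: reaches L-position 0 → W
n=8: reaches L-position 4 → W
n=9: only reaches 3(W), 6(W), 8(W), all W → L
n=10: reaches L-position 9 → W
n=11: reaches L-position 0 → W
n=12: reaches L-position 4 → W
n=13: reaches L-position 0 → W
n=14: only reaches 7(W), 12(W), 13(W), all W → L

11: W, 7: W, 14: L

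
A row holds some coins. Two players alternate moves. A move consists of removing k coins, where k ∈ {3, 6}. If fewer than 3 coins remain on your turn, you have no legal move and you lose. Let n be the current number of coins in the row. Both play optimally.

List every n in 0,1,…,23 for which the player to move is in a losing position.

0, 1, 2, 9, 10, 11, 18, 19, 20

Build the W/L table. Terminal = L. A non-terminal position is W if it has a move to some L; otherwise it is L.
n=0: no move → L
n=1: no move → L
n=2: no move → L
n=3: reaches L-position 0 → W
n=4: reaches L-position 1 → W
n=5: reaches L-position 2 → W
n=6: reaches L-position 0 → W
n=7: reaches L-position 1 → W
n=8: reaches L-position 2 → W
n=9: only reaches 6(W), 3(W), all W → L
n=10: only reaches 7(W), 4(W), all W → L
n=11: only reaches 8(W), 5(W), all W → L
n=12: reaches L-position 9 → W
n=13: reaches L-position 10 → W
n=14: reaches L-position 11 → W
n=15: reaches L-position 9 → W
n=16: reaches L-position 10 → W
n=17: reaches L-position 11 → W
n=18: only reaches 15(W), 12(W), all W → L
n=19: only reaches 16(W), 13(W), all W → L
n=20: only reaches 17(W), 14(W), all W → L
n=21: reaches L-position 18 → W
n=22: reaches L-position 19 → W
n=23: reaches L-position 20 → W
The losing starting values of n are exactly the entries labelled L in this table (9 of them).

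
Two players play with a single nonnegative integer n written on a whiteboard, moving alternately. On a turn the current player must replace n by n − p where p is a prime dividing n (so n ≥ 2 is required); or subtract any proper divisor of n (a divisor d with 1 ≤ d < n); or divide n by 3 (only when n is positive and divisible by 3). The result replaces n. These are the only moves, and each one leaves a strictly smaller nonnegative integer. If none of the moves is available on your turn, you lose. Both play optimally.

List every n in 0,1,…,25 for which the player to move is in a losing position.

Use the standard recursion: the mover loses at a terminal position; elsewhere, the mover wins exactly when some move hands the opponent an L position.
n=0: no move → L
n=1: no move → L
n=2: W (go to 0, an L position)
n=3: W (go to 0, an L position)
n=4: L (options 2(W), 3(W) are all W)
n=5: W (go to 0, an L position)
n=6: W (go to 4, an L position)
n=7: W (go to 0, an L position)
n=8: W (go to 4, an L position)
n=9: L (options 3(W), 6(W), 8(W) are all W)
n=10: W (go to 9, an L position)
n=11: W (go to 0, an L position)
n=12: W (go to 4, an L position)
n=13: W (go to 0, an L position)
n=14: L (options 7(W), 12(W), 13(W) are all W)
n=15: W (go to 14, an L position)
n=16: W (go to 14, an L position)
n=17: W (go to 0, an L position)
n=18: W (go to 9, an L position)
n=19: W (go to 0, an L position)
n=20: L (options 10(W), 15(W), 16(W), 18(W), 19(W) are all W)
n=21: W (go to 14, an L position)
n=22: W (go to 20, an L position)
n=23: W (go to 0, an L position)
n=24: W (go to 20, an L position)
n=25: W (go to 20, an L position)
The losing starting values of n are exactly the entries labelled L in this table (6 of them).

0, 1, 4, 9, 14, 20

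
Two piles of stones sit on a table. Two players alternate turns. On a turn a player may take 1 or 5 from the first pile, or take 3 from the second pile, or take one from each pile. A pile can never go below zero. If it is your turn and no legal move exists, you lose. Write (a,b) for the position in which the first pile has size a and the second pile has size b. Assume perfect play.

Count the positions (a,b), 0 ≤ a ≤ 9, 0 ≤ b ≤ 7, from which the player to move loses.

Label each position W (a win for the player to move) or L (a loss). A position with no legal move is L; any other position is W exactly when some move reaches an L, and L when every move reaches a W.
Every move lowers a or b (never raises either), so fill the grid row by row in increasing a, and left to right within a row: each cell's successors are then already labelled.
      b=0  b=1  b=2  b=3  b=4  b=5  b=6  b=7
a=0:    L    L    L    W    W    W    L    L
a=1:    W    W    W    W    L    L    W    W
a=2:    L    L    L    W    W    W    W    L
a=3:    W    W    W    W    L    L    L    W
a=4:    L    L    L    W    W    W    W    W
a=5:    W    W    W    W    L    L    W    W
a=6:    L    L    L    W    W    W    W    L
a=7:    W    W    W    W    L    L    L    W
a=8:    L    L    L    W    W    W    W    W
a=9:    W    W    W    W    L    L    L    W
Cells with no legal move (terminal, hence L): (0,0), (0,1), (0,2).
The remaining L cells, each justified by listing all of its moves:
(0,6): only reaches (0,3)(W), which is W → L
(0,7): only reaches (0,4)(W), which is W → L
(1,4): only reaches (0,4)(W), (1,1)(W), (0,3)(W), all W → L
(1,5): only reaches (0,5)(W), (1,2)(W), (0,4)(W), all W → L
(2,0): only reaches (1,0)(W), which is W → L
(2,1): only reaches (1,1)(W), (1,0)(W), all W → L
(2,2): only reaches (1,2)(W), (1,1)(W), all W → L
(2,7): only reaches (1,7)(W), (2,4)(W), (1,6)(W), all W → L
(3,4): only reaches (2,4)(W), (3,1)(W), (2,3)(W), all W → L
(3,5): only reaches (2,5)(W), (3,2)(W), (2,4)(W), all W → L
(3,6): only reaches (2,6)(W), (3,3)(W), (2,5)(W), all W → L
(4,0): only reaches (3,0)(W), which is W → L
(4,1): only reaches (3,1)(W), (3,0)(W), all W → L
(4,2): only reaches (3,2)(W), (3,1)(W), all W → L
(5,4): only reaches (4,4)(W), (0,4)(W), (5,1)(W), (4,3)(W), all W → L
(5,5): only reaches (4,5)(W), (0,5)(W), (5,2)(W), (4,4)(W), all W → L
(6,0): only reaches (5,0)(W), (1,0)(W), all W → L
(6,1): only reaches (5,1)(W), (1,1)(W), (5,0)(W), all W → L
(6,2): only reaches (5,2)(W), (1,2)(W), (5,1)(W), all W → L
(6,7): only reaches (5,7)(W), (1,7)(W), (6,4)(W), (5,6)(W), all W → L
(7,4): only reaches (6,4)(W), (2,4)(W), (7,1)(W), (6,3)(W), all W → L
(7,5): only reaches (6,5)(W), (2,5)(W), (7,2)(W), (6,4)(W), all W → L
(7,6): only reaches (6,6)(W), (2,6)(W), (7,3)(W), (6,5)(W), all W → L
(8,0): only reaches (7,0)(W), (3,0)(W), all W → L
(8,1): only reaches (7,1)(W), (3,1)(W), (7,0)(W), all W → L
(8,2): only reaches (7,2)(W), (3,2)(W), (7,1)(W), all W → L
(9,4): only reaches (8,4)(W), (4,4)(W), (9,1)(W), (8,3)(W), all W → L
(9,5): only reaches (8,5)(W), (4,5)(W), (9,2)(W), (8,4)(W), all W → L
(9,6): only reaches (8,6)(W), (4,6)(W), (9,3)(W), (8,5)(W), all W → L
Every other cell has at least one move into one of the L cells above, so it is W.
L cells per row: a=0: 5, a=1: 2, a=2: 4, a=3: 3, a=4: 3, a=5: 2, a=6: 4, a=7: 3, a=8: 3, a=9: 3; total 32.

32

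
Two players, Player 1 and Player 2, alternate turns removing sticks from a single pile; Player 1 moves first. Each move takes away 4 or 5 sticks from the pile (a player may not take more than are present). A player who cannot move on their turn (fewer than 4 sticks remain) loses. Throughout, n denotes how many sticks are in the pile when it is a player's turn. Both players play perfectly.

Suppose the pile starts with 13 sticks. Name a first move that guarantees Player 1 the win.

Label each position W (a win for the player to move) or L (a loss). A position with no legal move is L; any other position is W exactly when some move reaches an L, and L when every move reaches a W.
n=0: no move → L
n=1: no move → L
n=2: no move → L
n=3: no move → L
n=4: can move to 0, which is L ⇒ W
n=5: can move to 1, which is L ⇒ W
n=6: can move to 2, which is L ⇒ W
n=7: can move to 3, which is L ⇒ W
n=8: can move to 3, which is L ⇒ W
n=9: moves to 5(W), 4(W); every one is W ⇒ L
n=10: moves to 6(W), 5(W); every one is W ⇒ L
n=11: moves to 7(W), 6(W); every one is W ⇒ L
n=12: moves to 8(W), 7(W); every one is W ⇒ L
n=13: can move to 9, which is L ⇒ W
From 13, the L positions reachable in one move are: 9.

Remove 4, leaving 9.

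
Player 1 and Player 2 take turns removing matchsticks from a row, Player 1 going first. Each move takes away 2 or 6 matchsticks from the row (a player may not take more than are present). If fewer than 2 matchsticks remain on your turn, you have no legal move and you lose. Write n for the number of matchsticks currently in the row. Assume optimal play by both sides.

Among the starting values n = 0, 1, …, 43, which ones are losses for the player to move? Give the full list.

0, 1, 4, 5, 8, 9, 12, 13, 16, 17, 20, 21, 24, 25, 28, 29, 32, 33, 36, 37, 40, 41

Positions with no move are L. A position that does have a move is losing for the player to move precisely when every available move leads to a winning position for the opponent. Fill in the labels:
n=0: no move → L
n=1: no move → L
n=2: W (go to 0, an L position)
n=3: W (go to 1, an L position)
n=4: L (sole option 2(W) is W)
n=5: L (sole option 3(W) is W)
n=6: W (go to 4, an L position)
n=7: W (go to 5, an L position)
n=8: L (options 6(W), 2(W) are all W)
n=9: L (options 7(W), 3(W) are all W)
n=10: W (go to 8, an L position)
n=11: W (go to 9, an L position)
n=12: L (options 10(W), 6(W) are all W)
n=13: L (options 11(W), 7(W) are all W)
n=14: W (go to 12, an L position)
n=15: W (go to 13, an L position)
n=16: L (options 14(W), 10(W) are all W)
n=17: L (options 15(W), 11(W) are all W)
n=18: W (go to 16, an L position)
n=19: W (go to 17, an L position)
n=20: L (options 18(W), 14(W) are all W)
n=21: L (options 19(W), 15(W) are all W)
n=22: W (go to 20, an L position)
n=23: W (go to 21, an L position)
n=24: L (options 22(W), 18(W) are all W)
n=25: L (options 23(W), 19(W) are all W)
n=26: W (go to 24, an L position)
n=27: W (go to 25, an L position)
n=28: L (options 26(W), 22(W) are all W)
n=29: L (options 27(W), 23(W) are all W)
n=30: W (go to 28, an L position)
n=31: W (go to 29, an L position)
n=32: L (options 30(W), 26(W) are all W)
n=33: L (options 31(W), 27(W) are all W)
n=34: W (go to 32, an L position)
n=35: W (go to 33, an L position)
n=36: L (options 34(W), 30(W) are all W)
n=37: L (options 35(W), 31(W) are all W)
n=38: W (go to 36, an L position)
n=39: W (go to 37, an L position)
n=40: L (options 38(W), 34(W) are all W)
n=41: L (options 39(W), 35(W) are all W)
n=42: W (go to 40, an L position)
n=43: W (go to 41, an L position)
The losing starting values of n are exactly the entries labelled L in this table (22 of them).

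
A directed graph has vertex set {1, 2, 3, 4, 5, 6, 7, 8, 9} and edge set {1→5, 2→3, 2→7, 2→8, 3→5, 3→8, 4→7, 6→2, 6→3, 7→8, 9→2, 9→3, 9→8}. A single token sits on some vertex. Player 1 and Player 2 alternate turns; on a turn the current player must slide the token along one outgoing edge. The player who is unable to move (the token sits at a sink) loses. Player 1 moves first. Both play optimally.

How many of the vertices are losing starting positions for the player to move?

Compute win/loss labels from the base case upward. A position with no move is L. Any other position is W if it can reach an L in one move, else L.
Every edge goes from a vertex to one that appears earlier in the order 8, 5, 7, 3, 2, 9, 4, 1, 6, so processing vertices in that order labels each vertex after all of its successors.
8: no outgoing edge → L
5: no outgoing edge → L
7: can move to 8, which is L ⇒ W
3: can move to 5, which is L ⇒ W
2: can move to 8, which is L ⇒ W
9: can move to 8, which is L ⇒ W
4: the only move is to 7(W), a W ⇒ L
1: can move to 5, which is L ⇒ W
6: moves to 2(W), 3(W); every one is W ⇒ L
The L vertices are 4, 5, 6, 8; that is 4 in all.

4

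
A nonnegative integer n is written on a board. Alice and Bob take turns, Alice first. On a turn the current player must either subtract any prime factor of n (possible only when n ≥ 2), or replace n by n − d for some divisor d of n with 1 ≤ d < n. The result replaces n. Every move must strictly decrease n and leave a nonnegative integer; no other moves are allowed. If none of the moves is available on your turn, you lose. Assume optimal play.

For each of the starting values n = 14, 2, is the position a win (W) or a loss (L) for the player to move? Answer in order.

14: L, 2: W

Work bottom-up. With no move the player to move loses. Otherwise the position is W if at least one move leads to an L position for the opponent, and L if every move leads to a W.
n=0: no move → L
n=1: no move → L
n=2: →0(L), so W
n=3: →0(L), so W
n=4: →2(W), 3(W) — all W, so L
n=5: →0(L), so W
n=6: →4(L), so W
n=7: →0(L), so W
n=8: →4(L), so W
n=9: →6(W), 8(W) — all W, so L
n=10: →9(L), so W
n=11: →0(L), so W
n=12: →9(L), so W
n=13: →0(L), so W
n=14: →7(W), 12(W), 13(W) — all W, so L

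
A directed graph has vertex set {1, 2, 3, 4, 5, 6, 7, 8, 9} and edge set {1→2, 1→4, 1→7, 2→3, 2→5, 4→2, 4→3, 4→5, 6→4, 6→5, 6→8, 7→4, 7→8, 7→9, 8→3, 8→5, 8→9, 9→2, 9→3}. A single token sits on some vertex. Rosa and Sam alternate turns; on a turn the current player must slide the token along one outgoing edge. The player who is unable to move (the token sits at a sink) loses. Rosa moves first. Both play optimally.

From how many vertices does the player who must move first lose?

Use the standard recursion: the mover loses at a terminal position; elsewhere, the mover wins exactly when some move hands the opponent an L position.
Every edge goes from a vertex to one that appears earlier in the order 5, 3, 2, 9, 4, 8, 6, 7, 1, so processing vertices in that order labels each vertex after all of its successors.
5: no outgoing edge → L
3: no outgoing edge → L
2: →3(L), so W
9: →3(L), so W
4: →3(L), so W
8: →3(L), so W
6: →5(L), so W
7: →8(W), 4(W), 9(W) — all W, so L
1: →7(L), so W
The L vertices are 3, 5, 7; that is 3 in all.

3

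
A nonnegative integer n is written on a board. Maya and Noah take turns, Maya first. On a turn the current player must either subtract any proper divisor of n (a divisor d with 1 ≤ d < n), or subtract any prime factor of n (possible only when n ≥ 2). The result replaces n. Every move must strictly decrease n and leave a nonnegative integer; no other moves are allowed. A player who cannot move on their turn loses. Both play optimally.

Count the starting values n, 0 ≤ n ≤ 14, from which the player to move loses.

Use the standard recursion: the mover loses at a terminal position; elsewhere, the mover wins exactly when some move hands the opponent an L position.
n=0: no move → L
n=1: no move → L
n=2: can move to 0, which is L ⇒ W
n=3: can move to 0, which is L ⇒ W
n=4: moves to 2(W), 3(W); every one is W ⇒ L
n=5: can move to 0, which is L ⇒ W
n=6: can move to 4, which is L ⇒ W
n=7: can move to 0, which is L ⇒ W
n=8: can move to 4, which is L ⇒ W
n=9: moves to 6(W), 8(W); every one is W ⇒ L
n=10: can move to 9, which is L ⇒ W
n=11: can move to 0, which is L ⇒ W
n=12: can move to 9, which is L ⇒ W
n=13: can move to 0, which is L ⇒ W
n=14: moves to 7(W), 12(W), 13(W); every one is W ⇒ L
L entries with 0 ≤ n ≤ 14: n = 0, 1, 4, 9, 14; that makes 5.

5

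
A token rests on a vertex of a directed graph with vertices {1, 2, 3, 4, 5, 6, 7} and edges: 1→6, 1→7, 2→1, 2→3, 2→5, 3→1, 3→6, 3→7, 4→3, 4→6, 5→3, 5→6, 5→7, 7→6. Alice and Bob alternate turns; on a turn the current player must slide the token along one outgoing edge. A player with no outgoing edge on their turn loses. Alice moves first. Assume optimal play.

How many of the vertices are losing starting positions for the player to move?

Build the W/L table. Terminal = L. A non-terminal position is W if it has a move to some L; otherwise it is L.
Every edge goes from a vertex to one that appears earlier in the order 6, 7, 1, 3, 5, 2, 4, so processing vertices in that order labels each vertex after all of its successors.
6: no outgoing edge → L
7: reaches L-position 6 → W
1: reaches L-position 6 → W
3: reaches L-position 6 → W
5: reaches L-position 6 → W
2: only reaches 5(W), 3(W), 1(W), all W → L
4: reaches L-position 6 → W
The L vertices are 2, 6; that is 2 in all.

2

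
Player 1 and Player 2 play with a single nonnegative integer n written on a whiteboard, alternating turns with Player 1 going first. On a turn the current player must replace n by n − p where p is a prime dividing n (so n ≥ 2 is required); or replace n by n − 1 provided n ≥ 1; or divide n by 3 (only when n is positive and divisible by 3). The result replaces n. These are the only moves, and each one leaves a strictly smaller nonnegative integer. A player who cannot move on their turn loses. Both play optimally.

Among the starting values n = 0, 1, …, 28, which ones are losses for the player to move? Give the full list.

Classify positions by backward induction: terminal positions (no move available) are L. From any other position, the mover wins iff some move reaches an L.
n=0: no move → L
n=1: →0(L), so W
n=2: →0(L), so W
n=3: →0(L), so W
n=4: →2(W), 3(W) — all W, so L
n=5: →0(L), so W
n=6: →4(L), so W
n=7: →0(L), so W
n=8: →6(W), 7(W) — all W, so L
n=9: →8(L), so W
n=10: →8(L), so W
n=11: →0(L), so W
n=12: →4(L), so W
n=13: →0(L), so W
n=14: →7(W), 12(W), 13(W) — all W, so L
n=15: →14(L), so W
n=16: →14(L), so W
n=17: →0(L), so W
n=18: →6(W), 15(W), 16(W), 17(W) — all W, so L
n=19: →0(L), so W
n=20: →18(L), so W
n=21: →14(L), so W
n=22: →11(W), 20(W), 21(W) — all W, so L
n=23: →0(L), so W
n=24: →8(L), so W
n=25: →20(W), 24(W) — all W, so L
n=26: →25(L), so W
n=27: →9(W), 24(W), 26(W) — all W, so L
n=28: →27(L), so W
Reading off the rows marked L gives the requested list; there are 8 such values of n.

0, 4, 8, 14, 18, 22, 25, 27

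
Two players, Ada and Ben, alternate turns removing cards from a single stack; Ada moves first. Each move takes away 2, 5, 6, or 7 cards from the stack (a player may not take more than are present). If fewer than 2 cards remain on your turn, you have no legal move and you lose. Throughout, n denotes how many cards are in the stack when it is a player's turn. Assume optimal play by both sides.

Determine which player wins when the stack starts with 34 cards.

Ada wins.

Classify positions by backward induction: terminal positions (no move available) are L. From any other position, the mover wins iff some move reaches an L.
n=0: no move → L
n=1: no move → L
n=2: W (go to 0, an L position)
n=3: W (go to 1, an L position)
n=4: L (sole option 2(W) is W)
n=5: W (go to 0, an L position)
n=6: W (go to 4, an L position)
n=7: W (go to 1, an L position)
n=8: W (go to 1, an L position)
n=9: W (go to 4, an L position)
n=10: W (go to 4, an L position)
n=11: W (go to 4, an L position)
n=12: L (options 10(W), 7(W), 6(W), 5(W) are all W)
n=13: L (options 11(W), 8(W), 7(W), 6(W) are all W)
n=14: W (go to 12, an L position)
n=15: W (go to 13, an L position)
n=16: L (options 14(W), 11(W), 10(W), 9(W) are all W)
n=17: W (go to 12, an L position)
n=18: W (go to 16, an L position)
n=19: W (go to 13, an L position)
n=20: W (go to 13, an L position)
n=21: W (go to 16, an L position)
n=22: W (go to 16, an L position)
n=23: W (go to 16, an L position)
n=24: L (options 22(W), 19(W), 18(W), 17(W) are all W)
n=25: L (options 23(W), 20(W), 19(W), 18(W) are all W)
n=26: W (go to 24, an L position)
n=27: W (go to 25, an L position)
n=28: L (options 26(W), 23(W), 22(W), 21(W) are all W)
n=29: W (go to 24, an L position)
n=30: W (go to 28, an L position)
n=31: W (go to 25, an L position)
n=32: W (go to 25, an L position)
n=33: W (go to 28, an L position)
n=34: W (go to 28, an L position)
From 34 Ada can remove 6, leaving 28, reaching an L position.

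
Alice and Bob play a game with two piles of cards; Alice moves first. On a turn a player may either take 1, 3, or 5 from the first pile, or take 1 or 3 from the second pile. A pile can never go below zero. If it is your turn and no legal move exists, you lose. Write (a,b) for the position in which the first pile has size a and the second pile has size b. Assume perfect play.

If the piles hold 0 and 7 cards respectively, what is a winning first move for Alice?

Positions with no move are L. A position that does have a move is losing for the player to move precisely when every available move leads to a winning position for the opponent. Fill in the labels:
No move ever increases a pile, so every position that can arise here has a ≤ 0 and b ≤ 7; it is enough to label the cells with 0 ≤ a ≤ 0 and 0 ≤ b ≤ 7.
Every move lowers a or b (never raises either), so fill the grid row by row in increasing a, and left to right within a row: each cell's successors are then already labelled.
      b=0  b=1  b=2  b=3  b=4  b=5  b=6  b=7
a=0:    L    W    L    W    L    W    L    W
Cells with no legal move (terminal, hence L): (0,0).
The remaining L cells, each justified by listing all of its moves:
(0,2): the only move is to (0,1)(W), a W ⇒ L
(0,4): moves to (0,3)(W), (0,1)(W); every one is W ⇒ L
(0,6): moves to (0,5)(W), (0,3)(W); every one is W ⇒ L
Every other cell has at least one move into one of the L cells above, so it is W.
From (0,7), the L positions reachable in one move are: (0,6), (0,4). Any move reaching one of these is winning.

Move to (0,6).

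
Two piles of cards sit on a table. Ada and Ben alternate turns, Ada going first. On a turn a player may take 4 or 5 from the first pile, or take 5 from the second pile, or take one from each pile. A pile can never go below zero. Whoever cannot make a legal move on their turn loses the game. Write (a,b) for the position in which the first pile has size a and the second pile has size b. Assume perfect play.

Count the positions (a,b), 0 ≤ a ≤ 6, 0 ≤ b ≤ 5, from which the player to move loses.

Positions with no move are L. A position that does have a move is losing for the player to move precisely when every available move leads to a winning position for the opponent. Fill in the labels:
Every move lowers a or b (never raises either), so fill the grid row by row in increasing a, and left to right within a row: each cell's successors are then already labelled.
      b=0  b=1  b=2  b=3  b=4  b=5
a=0:    L    L    L    L    L    W
a=1:    L    W    W    W    W    W
a=2:    L    W    L    L    L    W
a=3:    L    W    L    W    W    W
a=4:    W    W    W    W    W    L
a=5:    W    W    W    W    W    L
a=6:    W    L    W    W    W    L
Cells with no legal move (terminal, hence L): (0,0), (0,1), (0,2), (0,3), (0,4), (1,0), (2,0), (3,0).
The remaining L cells, each justified by listing all of its moves:
(2,2): L (sole option (1,1)(W) is W)
(2,3): L (sole option (1,2)(W) is W)
(2,4): L (sole option (1,3)(W) is W)
(3,2): L (sole option (2,1)(W) is W)
(4,5): L (options (0,5)(W), (4,0)(W), (3,4)(W) are all W)
(5,5): L (options (1,5)(W), (0,5)(W), (5,0)(W), (4,4)(W) are all W)
(6,1): L (options (2,1)(W), (1,1)(W), (5,0)(W) are all W)
(6,5): L (options (2,5)(W), (1,5)(W), (6,0)(W), (5,4)(W) are all W)
Every other cell has at least one move into one of the L cells above, so it is W.
L cells per row: a=0: 5, a=1: 1, a=2: 4, a=3: 2, a=4: 1, a=5: 1, a=6: 2; total 16.

16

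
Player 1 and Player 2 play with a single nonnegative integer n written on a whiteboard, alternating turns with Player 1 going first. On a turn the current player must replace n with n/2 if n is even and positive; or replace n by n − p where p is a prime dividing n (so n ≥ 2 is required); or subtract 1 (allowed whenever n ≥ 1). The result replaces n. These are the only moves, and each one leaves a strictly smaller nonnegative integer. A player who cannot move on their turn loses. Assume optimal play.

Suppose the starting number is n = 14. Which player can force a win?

Label each position W (a win for the player to move) or L (a loss). A position with no legal move is L; any other position is W exactly when some move reaches an L, and L when every move reaches a W.
n=0: no move → L
n=1: reaches L-position 0 → W
n=2: reaches L-position 0 → W
n=3: reaches L-position 0 → W
n=4: only reaches 2(W), 3(W), all W → L
n=5: reaches L-position 0 → W
n=6: reaches L-position 4 → W
n=7: reaches L-position 0 → W
n=8: reaches L-position 4 → W
n=9: only reaches 6(W), 8(W), all W → L
n=10: reaches L-position 9 → W
n=11: reaches L-position 0 → W
n=12: reaches L-position 9 → W
n=13: reaches L-position 0 → W
n=14: only reaches 7(W), 12(W), 13(W), all W → L
Every move from 14 reaches a W position, so the mover loses.

Player 2 wins.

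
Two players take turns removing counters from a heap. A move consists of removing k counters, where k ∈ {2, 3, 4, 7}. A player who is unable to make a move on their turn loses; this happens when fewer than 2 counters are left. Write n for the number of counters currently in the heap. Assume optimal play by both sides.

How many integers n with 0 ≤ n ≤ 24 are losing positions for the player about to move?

8

Build the W/L table. Terminal = L. A non-terminal position is W if it has a move to some L; otherwise it is L.
n=0: no move → L
n=1: no move → L
n=2: →0(L), so W
n=3: →1(L), so W
n=4: →1(L), so W
n=5: →1(L), so W
n=6: →4(W), 3(W), 2(W) — all W, so L
n=7: →0(L), so W
n=8: →6(L), so W
n=9: →6(L), so W
n=10: →6(L), so W
n=11: →9(W), 8(W), 7(W), 4(W) — all W, so L
n=12: →10(W), 9(W), 8(W), 5(W) — all W, so L
n=13: →11(L), so W
n=14: →12(L), so W
n=15: →12(L), so W
n=16: →12(L), so W
n=17: →15(W), 14(W), 13(W), 10(W) — all W, so L
n=18: →11(L), so W
n=19: →17(L), so W
n=20: →17(L), so W
n=21: →17(L), so W
n=22: →20(W), 19(W), 18(W), 15(W) — all W, so L
n=23: →21(W), 20(W), 19(W), 16(W) — all W, so L
n=24: →22(L), so W
L entries with 0 ≤ n ≤ 24: n = 0, 1, 6, 11, 12, 17, 22, 23; that makes 8.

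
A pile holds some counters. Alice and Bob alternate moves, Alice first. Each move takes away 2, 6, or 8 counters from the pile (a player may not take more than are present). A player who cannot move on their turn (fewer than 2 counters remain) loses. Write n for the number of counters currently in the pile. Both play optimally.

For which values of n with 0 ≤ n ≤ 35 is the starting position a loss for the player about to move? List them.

0, 1, 4, 5, 14, 15, 18, 19, 28, 29, 32, 33

Compute win/loss labels from the base case upward. A position with no move is L. Any other position is W if it can reach an L in one move, else L.
n=0: no move → L
n=1: no move → L
n=2: reaches L-position 0 → W
n=3: reaches L-position 1 → W
n=4: only reaches 2(W), which is W → L
n=5: only reaches 3(W), which is W → L
n=6: reaches L-position 4 → W
n=7: reaches L-position 5 → W
n=8: reaches L-position 0 → W
n=9: reaches L-position 1 → W
n=10: reaches L-position 4 → W
n=11: reaches L-position 5 → W
n=12: reaches L-position 4 → W
n=13: reaches L-position 5 → W
n=14: only reaches 12(W), 8(W), 6(W), all W → L
n=15: only reaches 13(W), 9(W), 7(W), all W → L
n=16: reaches L-position 14 → W
n=17: reaches L-position 15 → W
n=18: only reaches 16(W), 12(W), 10(W), all W → L
n=19: only reaches 17(W), 13(W), 11(W), all W → L
n=20: reaches L-position 18 → W
n=21: reaches L-position 19 → W
n=22: reaches L-position 14 → W
n=23: reaches L-position 15 → W
n=24: reaches L-position 18 → W
n=25: reaches L-position 19 → W
n=26: reaches L-position 18 → W
n=27: reaches L-position 19 → W
n=28: only reaches 26(W), 22(W), 20(W), all W → L
n=29: only reaches 27(W), 23(W), 21(W), all W → L
n=30: reaches L-position 28 → W
n=31: reaches L-position 29 → W
n=32: only reaches 30(W), 26(W), 24(W), all W → L
n=33: only reaches 31(W), 27(W), 25(W), all W → L
n=34: reaches L-position 32 → W
n=35: reaches L-position 33 → W
The losing starting values of n are exactly the entries labelled L in this table (12 of them).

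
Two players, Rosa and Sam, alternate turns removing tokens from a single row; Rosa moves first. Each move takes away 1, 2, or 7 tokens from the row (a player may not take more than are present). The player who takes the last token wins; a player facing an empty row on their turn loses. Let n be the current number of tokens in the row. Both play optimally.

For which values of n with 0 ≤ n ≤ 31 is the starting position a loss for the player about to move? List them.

Build the W/L table. Terminal = L. A non-terminal position is W if it has a move to some L; otherwise it is L.
n=0: no move → L
n=1: →0(L), so W
n=2: →0(L), so W
n=3: →2(W), 1(W) — all W, so L
n=4: →3(L), so W
n=5: →3(L), so W
n=6: →5(W), 4(W) — all W, so L
n=7: →6(L), so W
n=8: →6(L), so W
n=9: →8(W), 7(W), 2(W) — all W, so L
n=10: →9(L), so W
n=11: →9(L), so W
n=12: →11(W), 10(W), 5(W) — all W, so L
n=13: →12(L), so W
n=14: →12(L), so W
n=15: →14(W), 13(W), 8(W) — all W, so L
n=16: →15(L), so W
n=17: →15(L), so W
n=18: →17(W), 16(W), 11(W) — all W, so L
n=19: →18(L), so W
n=20: →18(L), so W
n=21: →20(W), 19(W), 14(W) — all W, so L
n=22: →21(L), so W
n=23: →21(L), so W
n=24: →23(W), 22(W), 17(W) — all W, so L
n=25: →24(L), so W
n=26: →24(L), so W
n=27: →26(W), 25(W), 20(W) — all W, so L
n=28: →27(L), so W
n=29: →27(L), so W
n=30: →29(W), 28(W), 23(W) — all W, so L
n=31: →30(L), so W
Reading off the rows marked L gives the requested list; there are 11 such values of n.

0, 3, 6, 9, 12, 15, 18, 21, 24, 27, 30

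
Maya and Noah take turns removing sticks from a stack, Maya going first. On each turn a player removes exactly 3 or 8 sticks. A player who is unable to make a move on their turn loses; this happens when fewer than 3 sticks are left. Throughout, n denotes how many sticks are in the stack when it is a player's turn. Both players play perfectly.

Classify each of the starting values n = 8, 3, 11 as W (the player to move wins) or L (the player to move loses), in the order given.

Work bottom-up. With no move the player to move loses. Otherwise the position is W if at least one move leads to an L position for the opponent, and L if every move leads to a W.
n=0: no move → L
n=1: no move → L
n=2: no move → L
n=3: reaches L-position 0 → W
n=4: reaches L-position 1 → W
n=5: reaches L-position 2 → W
n=6: only reaches 3(W), which is W → L
n=7: only reaches 4(W), which is W → L
n=8: reaches L-position 0 → W
n=9: reaches L-position 6 → W
n=10: reaches L-position 7 → W
n=11: only reaches 8(W), 3(W), all W → L

8: W, 3: W, 11: L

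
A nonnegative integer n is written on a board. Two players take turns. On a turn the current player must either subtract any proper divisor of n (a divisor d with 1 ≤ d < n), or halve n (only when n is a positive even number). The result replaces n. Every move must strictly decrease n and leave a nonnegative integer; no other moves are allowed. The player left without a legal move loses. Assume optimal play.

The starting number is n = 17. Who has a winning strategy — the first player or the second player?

Classify positions by backward induction: terminal positions (no move available) are L. From any other position, the mover wins iff some move reaches an L.
n=0: no move → L
n=1: no move → L
n=2: reaches L-position 1 → W
n=3: only reaches 2(W), which is W → L
n=4: reaches L-position 3 → W
n=5: only reaches 4(W), which is W → L
n=6: reaches L-position 3 → W
n=7: only reaches 6(W), which is W → L
n=8: reaches L-position 7 → W
n=9: only reaches 6(W), 8(W), all W → L
n=10: reaches L-position 5 → W
n=11: only reaches 10(W), which is W → L
n=12: reaches L-position 9 → W
n=13: only reaches 12(W), which is W → L
n=14: reaches L-position 7 → W
n=15: only reaches 10(W), 12(W), 14(W), all W → L
n=16: reaches L-position 15 → W
n=17: only reaches 16(W), which is W → L
The starting position 17 is L: whatever the player to move does, the opponent receives a W position.

The second player wins.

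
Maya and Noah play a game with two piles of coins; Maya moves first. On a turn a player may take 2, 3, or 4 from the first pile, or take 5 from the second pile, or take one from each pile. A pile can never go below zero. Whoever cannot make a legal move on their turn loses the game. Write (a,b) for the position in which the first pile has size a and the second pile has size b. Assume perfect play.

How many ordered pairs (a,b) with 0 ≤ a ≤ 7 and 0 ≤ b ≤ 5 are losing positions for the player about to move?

Classify positions by backward induction: terminal positions (no move available) are L. From any other position, the mover wins iff some move reaches an L.
Every move lowers a or b (never raises either), so fill the grid row by row in increasing a, and left to right within a row: each cell's successors are then already labelled.
      b=0  b=1  b=2  b=3  b=4  b=5
a=0:    L    L    L    L    L    W
a=1:    L    W    W    W    W    W
a=2:    W    W    W    W    W    L
a=3:    W    W    W    W    W    L
a=4:    W    W    W    W    W    W
a=5:    W    L    L    L    L    W
a=6:    L    L    W    W    W    W
a=7:    L    W    W    W    W    W
Cells with no legal move (terminal, hence L): (0,0), (0,1), (0,2), (0,3), (0,4), (1,0).
The remaining L cells, each justified by listing all of its moves:
(2,5): L (options (0,5)(W), (2,0)(W), (1,4)(W) are all W)
(3,5): L (options (1,5)(W), (0,5)(W), (3,0)(W), (2,4)(W) are all W)
(5,1): L (options (3,1)(W), (2,1)(W), (1,1)(W), (4,0)(W) are all W)
(5,2): L (options (3,2)(W), (2,2)(W), (1,2)(W), (4,1)(W) are all W)
(5,3): L (options (3,3)(W), (2,3)(W), (1,3)(W), (4,2)(W) are all W)
(5,4): L (options (3,4)(W), (2,4)(W), (1,4)(W), (4,3)(W) are all W)
(6,0): L (options (4,0)(W), (3,0)(W), (2,0)(W) are all W)
(6,1): L (options (4,1)(W), (3,1)(W), (2,1)(W), (5,0)(W) are all W)
(7,0): L (options (5,0)(W), (4,0)(W), (3,0)(W) are all W)
Every other cell has at least one move into one of the L cells above, so it is W.
L cells per row: a=0: 5, a=1: 1, a=2: 1, a=3: 1, a=4: 0, a=5: 4, a=6: 2, a=7: 1; total 15.

15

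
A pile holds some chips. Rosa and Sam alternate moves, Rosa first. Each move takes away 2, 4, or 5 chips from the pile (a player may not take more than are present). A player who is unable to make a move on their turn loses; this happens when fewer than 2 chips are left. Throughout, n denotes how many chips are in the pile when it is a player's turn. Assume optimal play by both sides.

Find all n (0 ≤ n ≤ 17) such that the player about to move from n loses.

Build the W/L table. Terminal = L. A non-terminal position is W if it has a move to some L; otherwise it is L.
n=0: no move → L
n=1: no move → L
n=2: can move to 0, which is L ⇒ W
n=3: can move to 1, which is L ⇒ W
n=4: can move to 0, which is L ⇒ W
n=5: can move to 1, which is L ⇒ W
n=6: can move to 1, which is L ⇒ W
n=7: moves to 5(W), 3(W), 2(W); every one is W ⇒ L
n=8: moves to 6(W), 4(W), 3(W); every one is W ⇒ L
n=9: can move to 7, which is L ⇒ W
n=10: can move to 8, which is L ⇒ W
n=11: can move to 7, which is L ⇒ W
n=12: can move to 8, which is L ⇒ W
n=13: can move to 8, which is L ⇒ W
n=14: moves to 12(W), 10(W), 9(W); every one is W ⇒ L
n=15: moves to 13(W), 11(W), 10(W); every one is W ⇒ L
n=16: can move to 14, which is L ⇒ W
n=17: can move to 15, which is L ⇒ W
Reading off the rows marked L gives the requested list; there are 6 such values of n.

0, 1, 7, 8, 14, 15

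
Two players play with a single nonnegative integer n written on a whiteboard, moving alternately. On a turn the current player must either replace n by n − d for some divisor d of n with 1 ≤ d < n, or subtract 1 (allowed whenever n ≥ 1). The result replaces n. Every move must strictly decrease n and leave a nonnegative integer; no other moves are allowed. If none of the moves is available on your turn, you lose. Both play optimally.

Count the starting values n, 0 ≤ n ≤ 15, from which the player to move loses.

Positions with no move are L. A position that does have a move is losing for the player to move precisely when every available move leads to a winning position for the opponent. Fill in the labels:
n=0: no move → L
n=1: W (go to 0, an L position)
n=2: L (sole option 1(W) is W)
n=3: W (go to 2, an L position)
n=4: W (go to 2, an L position)
n=5: L (sole option 4(W) is W)
n=6: W (go to 5, an L position)
n=7: L (sole option 6(W) is W)
n=8: W (go to 7, an L position)
n=9: L (options 6(W), 8(W) are all W)
n=10: W (go to 5, an L position)
n=11: L (sole option 10(W) is W)
n=12: W (go to 9, an L position)
n=13: L (sole option 12(W) is W)
n=14: W (go to 7, an L position)
n=15: L (options 10(W), 12(W), 14(W) are all W)
L entries with 0 ≤ n ≤ 15: n = 0, 2, 5, 7, 9, 11, 13, 15; that makes 8.

8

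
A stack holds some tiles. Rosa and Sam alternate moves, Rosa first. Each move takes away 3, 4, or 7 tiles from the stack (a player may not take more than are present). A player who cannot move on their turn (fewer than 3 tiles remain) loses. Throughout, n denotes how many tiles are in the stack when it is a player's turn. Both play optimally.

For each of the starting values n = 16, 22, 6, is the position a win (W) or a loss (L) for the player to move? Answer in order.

Work bottom-up. With no move the player to move loses. Otherwise the position is W if at least one move leads to an L position for the opponent, and L if every move leads to a W.
n=0: no move → L
n=1: no move → L
n=2: no move → L
n=3: W (go to 0, an L position)
n=4: W (go to 1, an L position)
n=5: W (go to 2, an L position)
n=6: W (go to 2, an L position)
n=7: W (go to 0, an L position)
n=8: W (go to 1, an L position)
n=9: W (go to 2, an L position)
n=10: L (options 7(W), 6(W), 3(W) are all W)
n=11: L (options 8(W), 7(W), 4(W) are all W)
n=12: L (options 9(W), 8(W), 5(W) are all W)
n=13: W (go to 10, an L position)
n=14: W (go to 11, an L position)
n=15: W (go to 12, an L position)
n=16: W (go to 12, an L position)
n=17: W (go to 10, an L position)
n=18: W (go to 11, an L position)
n=19: W (go to 12, an L position)
n=20: L (options 17(W), 16(W), 13(W) are all W)
n=21: L (options 18(W), 17(W), 14(W) are all W)
n=22: L (options 19(W), 18(W), 15(W) are all W)

16: W, 22: L, 6: W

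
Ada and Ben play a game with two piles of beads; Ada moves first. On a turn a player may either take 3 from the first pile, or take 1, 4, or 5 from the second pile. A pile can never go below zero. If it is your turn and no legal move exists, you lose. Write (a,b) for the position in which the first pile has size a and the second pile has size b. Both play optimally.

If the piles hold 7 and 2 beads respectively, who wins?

Positions with no move are L. A position that does have a move is losing for the player to move precisely when every available move leads to a winning position for the opponent. Fill in the labels:
No move ever increases a pile, so every position that can arise here has a ≤ 7 and b ≤ 2; it is enough to label the cells with 0 ≤ a ≤ 7 and 0 ≤ b ≤ 2.
Every move lowers a or b (never raises either), so fill the grid row by row in increasing a, and left to right within a row: each cell's successors are then already labelled.
      b=0  b=1  b=2
a=0:    L    W    L
a=1:    L    W    L
a=2:    L    W    L
a=3:    W    L    W
a=4:    W    L    W
a=5:    W    L    W
a=6:    L    W    L
a=7:    L    W    L
Cells with no legal move (terminal, hence L): (0,0), (1,0), (2,0).
The remaining L cells, each justified by listing all of its moves:
(0,2): the only move is to (0,1)(W), a W ⇒ L
(1,2): the only move is to (1,1)(W), a W ⇒ L
(2,2): the only move is to (2,1)(W), a W ⇒ L
(3,1): moves to (0,1)(W), (3,0)(W); every one is W ⇒ L
(4,1): moves to (1,1)(W), (4,0)(W); every one is W ⇒ L
(5,1): moves to (2,1)(W), (5,0)(W); every one is W ⇒ L
(6,0): the only move is to (3,0)(W), a W ⇒ L
(6,2): moves to (3,2)(W), (6,1)(W); every one is W ⇒ L
(7,0): the only move is to (4,0)(W), a W ⇒ L
(7,2): moves to (4,2)(W), (7,1)(W); every one is W ⇒ L
Every other cell has at least one move into one of the L cells above, so it is W.
The starting position (7,2) is L: whatever Ada does, the opponent receives a W position.

Ben wins.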